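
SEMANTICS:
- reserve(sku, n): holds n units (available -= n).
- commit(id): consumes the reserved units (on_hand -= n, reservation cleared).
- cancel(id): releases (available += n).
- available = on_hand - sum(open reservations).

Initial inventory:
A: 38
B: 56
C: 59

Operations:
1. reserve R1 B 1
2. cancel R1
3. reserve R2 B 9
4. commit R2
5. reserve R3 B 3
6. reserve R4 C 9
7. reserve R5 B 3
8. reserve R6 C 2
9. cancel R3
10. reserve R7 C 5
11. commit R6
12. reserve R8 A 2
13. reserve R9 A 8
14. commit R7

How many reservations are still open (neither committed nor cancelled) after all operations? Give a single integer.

Step 1: reserve R1 B 1 -> on_hand[A=38 B=56 C=59] avail[A=38 B=55 C=59] open={R1}
Step 2: cancel R1 -> on_hand[A=38 B=56 C=59] avail[A=38 B=56 C=59] open={}
Step 3: reserve R2 B 9 -> on_hand[A=38 B=56 C=59] avail[A=38 B=47 C=59] open={R2}
Step 4: commit R2 -> on_hand[A=38 B=47 C=59] avail[A=38 B=47 C=59] open={}
Step 5: reserve R3 B 3 -> on_hand[A=38 B=47 C=59] avail[A=38 B=44 C=59] open={R3}
Step 6: reserve R4 C 9 -> on_hand[A=38 B=47 C=59] avail[A=38 B=44 C=50] open={R3,R4}
Step 7: reserve R5 B 3 -> on_hand[A=38 B=47 C=59] avail[A=38 B=41 C=50] open={R3,R4,R5}
Step 8: reserve R6 C 2 -> on_hand[A=38 B=47 C=59] avail[A=38 B=41 C=48] open={R3,R4,R5,R6}
Step 9: cancel R3 -> on_hand[A=38 B=47 C=59] avail[A=38 B=44 C=48] open={R4,R5,R6}
Step 10: reserve R7 C 5 -> on_hand[A=38 B=47 C=59] avail[A=38 B=44 C=43] open={R4,R5,R6,R7}
Step 11: commit R6 -> on_hand[A=38 B=47 C=57] avail[A=38 B=44 C=43] open={R4,R5,R7}
Step 12: reserve R8 A 2 -> on_hand[A=38 B=47 C=57] avail[A=36 B=44 C=43] open={R4,R5,R7,R8}
Step 13: reserve R9 A 8 -> on_hand[A=38 B=47 C=57] avail[A=28 B=44 C=43] open={R4,R5,R7,R8,R9}
Step 14: commit R7 -> on_hand[A=38 B=47 C=52] avail[A=28 B=44 C=43] open={R4,R5,R8,R9}
Open reservations: ['R4', 'R5', 'R8', 'R9'] -> 4

Answer: 4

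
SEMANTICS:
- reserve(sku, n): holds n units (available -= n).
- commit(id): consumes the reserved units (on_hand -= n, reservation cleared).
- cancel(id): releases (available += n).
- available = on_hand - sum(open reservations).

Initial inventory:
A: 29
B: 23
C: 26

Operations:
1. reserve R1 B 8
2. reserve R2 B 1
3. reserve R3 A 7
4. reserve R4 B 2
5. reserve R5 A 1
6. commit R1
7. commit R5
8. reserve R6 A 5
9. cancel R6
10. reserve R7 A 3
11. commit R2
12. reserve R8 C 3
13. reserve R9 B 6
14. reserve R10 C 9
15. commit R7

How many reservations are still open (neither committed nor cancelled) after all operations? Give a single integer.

Answer: 5

Derivation:
Step 1: reserve R1 B 8 -> on_hand[A=29 B=23 C=26] avail[A=29 B=15 C=26] open={R1}
Step 2: reserve R2 B 1 -> on_hand[A=29 B=23 C=26] avail[A=29 B=14 C=26] open={R1,R2}
Step 3: reserve R3 A 7 -> on_hand[A=29 B=23 C=26] avail[A=22 B=14 C=26] open={R1,R2,R3}
Step 4: reserve R4 B 2 -> on_hand[A=29 B=23 C=26] avail[A=22 B=12 C=26] open={R1,R2,R3,R4}
Step 5: reserve R5 A 1 -> on_hand[A=29 B=23 C=26] avail[A=21 B=12 C=26] open={R1,R2,R3,R4,R5}
Step 6: commit R1 -> on_hand[A=29 B=15 C=26] avail[A=21 B=12 C=26] open={R2,R3,R4,R5}
Step 7: commit R5 -> on_hand[A=28 B=15 C=26] avail[A=21 B=12 C=26] open={R2,R3,R4}
Step 8: reserve R6 A 5 -> on_hand[A=28 B=15 C=26] avail[A=16 B=12 C=26] open={R2,R3,R4,R6}
Step 9: cancel R6 -> on_hand[A=28 B=15 C=26] avail[A=21 B=12 C=26] open={R2,R3,R4}
Step 10: reserve R7 A 3 -> on_hand[A=28 B=15 C=26] avail[A=18 B=12 C=26] open={R2,R3,R4,R7}
Step 11: commit R2 -> on_hand[A=28 B=14 C=26] avail[A=18 B=12 C=26] open={R3,R4,R7}
Step 12: reserve R8 C 3 -> on_hand[A=28 B=14 C=26] avail[A=18 B=12 C=23] open={R3,R4,R7,R8}
Step 13: reserve R9 B 6 -> on_hand[A=28 B=14 C=26] avail[A=18 B=6 C=23] open={R3,R4,R7,R8,R9}
Step 14: reserve R10 C 9 -> on_hand[A=28 B=14 C=26] avail[A=18 B=6 C=14] open={R10,R3,R4,R7,R8,R9}
Step 15: commit R7 -> on_hand[A=25 B=14 C=26] avail[A=18 B=6 C=14] open={R10,R3,R4,R8,R9}
Open reservations: ['R10', 'R3', 'R4', 'R8', 'R9'] -> 5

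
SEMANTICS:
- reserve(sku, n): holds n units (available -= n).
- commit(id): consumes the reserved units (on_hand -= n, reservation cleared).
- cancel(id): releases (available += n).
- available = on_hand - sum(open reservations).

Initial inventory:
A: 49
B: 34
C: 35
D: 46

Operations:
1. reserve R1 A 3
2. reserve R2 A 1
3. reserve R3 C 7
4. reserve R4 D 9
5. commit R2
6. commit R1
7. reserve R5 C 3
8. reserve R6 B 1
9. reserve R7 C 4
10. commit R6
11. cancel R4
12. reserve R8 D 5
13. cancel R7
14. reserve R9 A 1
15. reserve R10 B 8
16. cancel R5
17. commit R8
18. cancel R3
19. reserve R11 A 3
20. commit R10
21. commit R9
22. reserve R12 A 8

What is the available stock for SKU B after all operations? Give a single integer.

Step 1: reserve R1 A 3 -> on_hand[A=49 B=34 C=35 D=46] avail[A=46 B=34 C=35 D=46] open={R1}
Step 2: reserve R2 A 1 -> on_hand[A=49 B=34 C=35 D=46] avail[A=45 B=34 C=35 D=46] open={R1,R2}
Step 3: reserve R3 C 7 -> on_hand[A=49 B=34 C=35 D=46] avail[A=45 B=34 C=28 D=46] open={R1,R2,R3}
Step 4: reserve R4 D 9 -> on_hand[A=49 B=34 C=35 D=46] avail[A=45 B=34 C=28 D=37] open={R1,R2,R3,R4}
Step 5: commit R2 -> on_hand[A=48 B=34 C=35 D=46] avail[A=45 B=34 C=28 D=37] open={R1,R3,R4}
Step 6: commit R1 -> on_hand[A=45 B=34 C=35 D=46] avail[A=45 B=34 C=28 D=37] open={R3,R4}
Step 7: reserve R5 C 3 -> on_hand[A=45 B=34 C=35 D=46] avail[A=45 B=34 C=25 D=37] open={R3,R4,R5}
Step 8: reserve R6 B 1 -> on_hand[A=45 B=34 C=35 D=46] avail[A=45 B=33 C=25 D=37] open={R3,R4,R5,R6}
Step 9: reserve R7 C 4 -> on_hand[A=45 B=34 C=35 D=46] avail[A=45 B=33 C=21 D=37] open={R3,R4,R5,R6,R7}
Step 10: commit R6 -> on_hand[A=45 B=33 C=35 D=46] avail[A=45 B=33 C=21 D=37] open={R3,R4,R5,R7}
Step 11: cancel R4 -> on_hand[A=45 B=33 C=35 D=46] avail[A=45 B=33 C=21 D=46] open={R3,R5,R7}
Step 12: reserve R8 D 5 -> on_hand[A=45 B=33 C=35 D=46] avail[A=45 B=33 C=21 D=41] open={R3,R5,R7,R8}
Step 13: cancel R7 -> on_hand[A=45 B=33 C=35 D=46] avail[A=45 B=33 C=25 D=41] open={R3,R5,R8}
Step 14: reserve R9 A 1 -> on_hand[A=45 B=33 C=35 D=46] avail[A=44 B=33 C=25 D=41] open={R3,R5,R8,R9}
Step 15: reserve R10 B 8 -> on_hand[A=45 B=33 C=35 D=46] avail[A=44 B=25 C=25 D=41] open={R10,R3,R5,R8,R9}
Step 16: cancel R5 -> on_hand[A=45 B=33 C=35 D=46] avail[A=44 B=25 C=28 D=41] open={R10,R3,R8,R9}
Step 17: commit R8 -> on_hand[A=45 B=33 C=35 D=41] avail[A=44 B=25 C=28 D=41] open={R10,R3,R9}
Step 18: cancel R3 -> on_hand[A=45 B=33 C=35 D=41] avail[A=44 B=25 C=35 D=41] open={R10,R9}
Step 19: reserve R11 A 3 -> on_hand[A=45 B=33 C=35 D=41] avail[A=41 B=25 C=35 D=41] open={R10,R11,R9}
Step 20: commit R10 -> on_hand[A=45 B=25 C=35 D=41] avail[A=41 B=25 C=35 D=41] open={R11,R9}
Step 21: commit R9 -> on_hand[A=44 B=25 C=35 D=41] avail[A=41 B=25 C=35 D=41] open={R11}
Step 22: reserve R12 A 8 -> on_hand[A=44 B=25 C=35 D=41] avail[A=33 B=25 C=35 D=41] open={R11,R12}
Final available[B] = 25

Answer: 25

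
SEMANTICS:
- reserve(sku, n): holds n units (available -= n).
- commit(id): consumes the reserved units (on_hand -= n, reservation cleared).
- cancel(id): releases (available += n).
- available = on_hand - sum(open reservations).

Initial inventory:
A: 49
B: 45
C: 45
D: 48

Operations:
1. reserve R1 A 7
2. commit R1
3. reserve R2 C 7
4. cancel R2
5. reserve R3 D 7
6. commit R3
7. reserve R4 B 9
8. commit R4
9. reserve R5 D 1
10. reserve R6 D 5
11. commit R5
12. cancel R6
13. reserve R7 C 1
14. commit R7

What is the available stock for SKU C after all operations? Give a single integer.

Answer: 44

Derivation:
Step 1: reserve R1 A 7 -> on_hand[A=49 B=45 C=45 D=48] avail[A=42 B=45 C=45 D=48] open={R1}
Step 2: commit R1 -> on_hand[A=42 B=45 C=45 D=48] avail[A=42 B=45 C=45 D=48] open={}
Step 3: reserve R2 C 7 -> on_hand[A=42 B=45 C=45 D=48] avail[A=42 B=45 C=38 D=48] open={R2}
Step 4: cancel R2 -> on_hand[A=42 B=45 C=45 D=48] avail[A=42 B=45 C=45 D=48] open={}
Step 5: reserve R3 D 7 -> on_hand[A=42 B=45 C=45 D=48] avail[A=42 B=45 C=45 D=41] open={R3}
Step 6: commit R3 -> on_hand[A=42 B=45 C=45 D=41] avail[A=42 B=45 C=45 D=41] open={}
Step 7: reserve R4 B 9 -> on_hand[A=42 B=45 C=45 D=41] avail[A=42 B=36 C=45 D=41] open={R4}
Step 8: commit R4 -> on_hand[A=42 B=36 C=45 D=41] avail[A=42 B=36 C=45 D=41] open={}
Step 9: reserve R5 D 1 -> on_hand[A=42 B=36 C=45 D=41] avail[A=42 B=36 C=45 D=40] open={R5}
Step 10: reserve R6 D 5 -> on_hand[A=42 B=36 C=45 D=41] avail[A=42 B=36 C=45 D=35] open={R5,R6}
Step 11: commit R5 -> on_hand[A=42 B=36 C=45 D=40] avail[A=42 B=36 C=45 D=35] open={R6}
Step 12: cancel R6 -> on_hand[A=42 B=36 C=45 D=40] avail[A=42 B=36 C=45 D=40] open={}
Step 13: reserve R7 C 1 -> on_hand[A=42 B=36 C=45 D=40] avail[A=42 B=36 C=44 D=40] open={R7}
Step 14: commit R7 -> on_hand[A=42 B=36 C=44 D=40] avail[A=42 B=36 C=44 D=40] open={}
Final available[C] = 44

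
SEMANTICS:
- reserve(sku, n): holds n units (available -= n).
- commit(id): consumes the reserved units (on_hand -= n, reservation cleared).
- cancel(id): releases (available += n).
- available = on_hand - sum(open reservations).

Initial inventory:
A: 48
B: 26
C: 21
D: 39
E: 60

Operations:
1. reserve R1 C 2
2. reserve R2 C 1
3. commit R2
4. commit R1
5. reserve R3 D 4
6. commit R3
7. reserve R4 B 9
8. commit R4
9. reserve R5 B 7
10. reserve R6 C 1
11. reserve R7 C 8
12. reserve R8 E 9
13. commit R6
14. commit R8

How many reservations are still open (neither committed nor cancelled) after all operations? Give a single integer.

Answer: 2

Derivation:
Step 1: reserve R1 C 2 -> on_hand[A=48 B=26 C=21 D=39 E=60] avail[A=48 B=26 C=19 D=39 E=60] open={R1}
Step 2: reserve R2 C 1 -> on_hand[A=48 B=26 C=21 D=39 E=60] avail[A=48 B=26 C=18 D=39 E=60] open={R1,R2}
Step 3: commit R2 -> on_hand[A=48 B=26 C=20 D=39 E=60] avail[A=48 B=26 C=18 D=39 E=60] open={R1}
Step 4: commit R1 -> on_hand[A=48 B=26 C=18 D=39 E=60] avail[A=48 B=26 C=18 D=39 E=60] open={}
Step 5: reserve R3 D 4 -> on_hand[A=48 B=26 C=18 D=39 E=60] avail[A=48 B=26 C=18 D=35 E=60] open={R3}
Step 6: commit R3 -> on_hand[A=48 B=26 C=18 D=35 E=60] avail[A=48 B=26 C=18 D=35 E=60] open={}
Step 7: reserve R4 B 9 -> on_hand[A=48 B=26 C=18 D=35 E=60] avail[A=48 B=17 C=18 D=35 E=60] open={R4}
Step 8: commit R4 -> on_hand[A=48 B=17 C=18 D=35 E=60] avail[A=48 B=17 C=18 D=35 E=60] open={}
Step 9: reserve R5 B 7 -> on_hand[A=48 B=17 C=18 D=35 E=60] avail[A=48 B=10 C=18 D=35 E=60] open={R5}
Step 10: reserve R6 C 1 -> on_hand[A=48 B=17 C=18 D=35 E=60] avail[A=48 B=10 C=17 D=35 E=60] open={R5,R6}
Step 11: reserve R7 C 8 -> on_hand[A=48 B=17 C=18 D=35 E=60] avail[A=48 B=10 C=9 D=35 E=60] open={R5,R6,R7}
Step 12: reserve R8 E 9 -> on_hand[A=48 B=17 C=18 D=35 E=60] avail[A=48 B=10 C=9 D=35 E=51] open={R5,R6,R7,R8}
Step 13: commit R6 -> on_hand[A=48 B=17 C=17 D=35 E=60] avail[A=48 B=10 C=9 D=35 E=51] open={R5,R7,R8}
Step 14: commit R8 -> on_hand[A=48 B=17 C=17 D=35 E=51] avail[A=48 B=10 C=9 D=35 E=51] open={R5,R7}
Open reservations: ['R5', 'R7'] -> 2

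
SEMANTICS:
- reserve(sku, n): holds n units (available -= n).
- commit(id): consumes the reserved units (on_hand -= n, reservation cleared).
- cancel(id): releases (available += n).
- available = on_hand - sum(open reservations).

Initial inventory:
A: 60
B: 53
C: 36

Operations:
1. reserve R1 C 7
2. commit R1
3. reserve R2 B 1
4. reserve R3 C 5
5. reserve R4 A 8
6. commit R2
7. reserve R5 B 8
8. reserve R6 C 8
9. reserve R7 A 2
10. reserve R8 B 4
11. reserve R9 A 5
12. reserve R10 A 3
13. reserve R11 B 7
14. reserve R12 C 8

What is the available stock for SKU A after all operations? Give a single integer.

Answer: 42

Derivation:
Step 1: reserve R1 C 7 -> on_hand[A=60 B=53 C=36] avail[A=60 B=53 C=29] open={R1}
Step 2: commit R1 -> on_hand[A=60 B=53 C=29] avail[A=60 B=53 C=29] open={}
Step 3: reserve R2 B 1 -> on_hand[A=60 B=53 C=29] avail[A=60 B=52 C=29] open={R2}
Step 4: reserve R3 C 5 -> on_hand[A=60 B=53 C=29] avail[A=60 B=52 C=24] open={R2,R3}
Step 5: reserve R4 A 8 -> on_hand[A=60 B=53 C=29] avail[A=52 B=52 C=24] open={R2,R3,R4}
Step 6: commit R2 -> on_hand[A=60 B=52 C=29] avail[A=52 B=52 C=24] open={R3,R4}
Step 7: reserve R5 B 8 -> on_hand[A=60 B=52 C=29] avail[A=52 B=44 C=24] open={R3,R4,R5}
Step 8: reserve R6 C 8 -> on_hand[A=60 B=52 C=29] avail[A=52 B=44 C=16] open={R3,R4,R5,R6}
Step 9: reserve R7 A 2 -> on_hand[A=60 B=52 C=29] avail[A=50 B=44 C=16] open={R3,R4,R5,R6,R7}
Step 10: reserve R8 B 4 -> on_hand[A=60 B=52 C=29] avail[A=50 B=40 C=16] open={R3,R4,R5,R6,R7,R8}
Step 11: reserve R9 A 5 -> on_hand[A=60 B=52 C=29] avail[A=45 B=40 C=16] open={R3,R4,R5,R6,R7,R8,R9}
Step 12: reserve R10 A 3 -> on_hand[A=60 B=52 C=29] avail[A=42 B=40 C=16] open={R10,R3,R4,R5,R6,R7,R8,R9}
Step 13: reserve R11 B 7 -> on_hand[A=60 B=52 C=29] avail[A=42 B=33 C=16] open={R10,R11,R3,R4,R5,R6,R7,R8,R9}
Step 14: reserve R12 C 8 -> on_hand[A=60 B=52 C=29] avail[A=42 B=33 C=8] open={R10,R11,R12,R3,R4,R5,R6,R7,R8,R9}
Final available[A] = 42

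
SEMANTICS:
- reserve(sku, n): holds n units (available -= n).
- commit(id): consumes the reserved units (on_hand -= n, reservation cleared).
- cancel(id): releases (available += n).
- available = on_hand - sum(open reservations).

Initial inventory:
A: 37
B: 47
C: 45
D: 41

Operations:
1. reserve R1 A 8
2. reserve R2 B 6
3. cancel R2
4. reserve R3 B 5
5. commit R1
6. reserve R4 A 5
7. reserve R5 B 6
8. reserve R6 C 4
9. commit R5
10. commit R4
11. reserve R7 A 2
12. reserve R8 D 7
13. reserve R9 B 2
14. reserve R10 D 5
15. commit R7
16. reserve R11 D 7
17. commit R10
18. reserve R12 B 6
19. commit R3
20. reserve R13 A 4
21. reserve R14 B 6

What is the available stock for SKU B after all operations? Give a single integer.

Step 1: reserve R1 A 8 -> on_hand[A=37 B=47 C=45 D=41] avail[A=29 B=47 C=45 D=41] open={R1}
Step 2: reserve R2 B 6 -> on_hand[A=37 B=47 C=45 D=41] avail[A=29 B=41 C=45 D=41] open={R1,R2}
Step 3: cancel R2 -> on_hand[A=37 B=47 C=45 D=41] avail[A=29 B=47 C=45 D=41] open={R1}
Step 4: reserve R3 B 5 -> on_hand[A=37 B=47 C=45 D=41] avail[A=29 B=42 C=45 D=41] open={R1,R3}
Step 5: commit R1 -> on_hand[A=29 B=47 C=45 D=41] avail[A=29 B=42 C=45 D=41] open={R3}
Step 6: reserve R4 A 5 -> on_hand[A=29 B=47 C=45 D=41] avail[A=24 B=42 C=45 D=41] open={R3,R4}
Step 7: reserve R5 B 6 -> on_hand[A=29 B=47 C=45 D=41] avail[A=24 B=36 C=45 D=41] open={R3,R4,R5}
Step 8: reserve R6 C 4 -> on_hand[A=29 B=47 C=45 D=41] avail[A=24 B=36 C=41 D=41] open={R3,R4,R5,R6}
Step 9: commit R5 -> on_hand[A=29 B=41 C=45 D=41] avail[A=24 B=36 C=41 D=41] open={R3,R4,R6}
Step 10: commit R4 -> on_hand[A=24 B=41 C=45 D=41] avail[A=24 B=36 C=41 D=41] open={R3,R6}
Step 11: reserve R7 A 2 -> on_hand[A=24 B=41 C=45 D=41] avail[A=22 B=36 C=41 D=41] open={R3,R6,R7}
Step 12: reserve R8 D 7 -> on_hand[A=24 B=41 C=45 D=41] avail[A=22 B=36 C=41 D=34] open={R3,R6,R7,R8}
Step 13: reserve R9 B 2 -> on_hand[A=24 B=41 C=45 D=41] avail[A=22 B=34 C=41 D=34] open={R3,R6,R7,R8,R9}
Step 14: reserve R10 D 5 -> on_hand[A=24 B=41 C=45 D=41] avail[A=22 B=34 C=41 D=29] open={R10,R3,R6,R7,R8,R9}
Step 15: commit R7 -> on_hand[A=22 B=41 C=45 D=41] avail[A=22 B=34 C=41 D=29] open={R10,R3,R6,R8,R9}
Step 16: reserve R11 D 7 -> on_hand[A=22 B=41 C=45 D=41] avail[A=22 B=34 C=41 D=22] open={R10,R11,R3,R6,R8,R9}
Step 17: commit R10 -> on_hand[A=22 B=41 C=45 D=36] avail[A=22 B=34 C=41 D=22] open={R11,R3,R6,R8,R9}
Step 18: reserve R12 B 6 -> on_hand[A=22 B=41 C=45 D=36] avail[A=22 B=28 C=41 D=22] open={R11,R12,R3,R6,R8,R9}
Step 19: commit R3 -> on_hand[A=22 B=36 C=45 D=36] avail[A=22 B=28 C=41 D=22] open={R11,R12,R6,R8,R9}
Step 20: reserve R13 A 4 -> on_hand[A=22 B=36 C=45 D=36] avail[A=18 B=28 C=41 D=22] open={R11,R12,R13,R6,R8,R9}
Step 21: reserve R14 B 6 -> on_hand[A=22 B=36 C=45 D=36] avail[A=18 B=22 C=41 D=22] open={R11,R12,R13,R14,R6,R8,R9}
Final available[B] = 22

Answer: 22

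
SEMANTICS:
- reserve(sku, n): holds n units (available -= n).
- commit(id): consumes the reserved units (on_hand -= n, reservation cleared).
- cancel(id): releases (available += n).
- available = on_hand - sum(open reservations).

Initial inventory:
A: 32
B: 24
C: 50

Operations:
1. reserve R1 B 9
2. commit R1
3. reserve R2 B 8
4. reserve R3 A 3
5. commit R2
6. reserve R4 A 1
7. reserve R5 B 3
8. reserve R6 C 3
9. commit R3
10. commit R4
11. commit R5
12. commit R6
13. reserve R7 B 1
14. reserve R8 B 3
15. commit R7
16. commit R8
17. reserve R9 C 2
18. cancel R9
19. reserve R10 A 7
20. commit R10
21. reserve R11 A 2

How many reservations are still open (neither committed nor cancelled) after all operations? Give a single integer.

Answer: 1

Derivation:
Step 1: reserve R1 B 9 -> on_hand[A=32 B=24 C=50] avail[A=32 B=15 C=50] open={R1}
Step 2: commit R1 -> on_hand[A=32 B=15 C=50] avail[A=32 B=15 C=50] open={}
Step 3: reserve R2 B 8 -> on_hand[A=32 B=15 C=50] avail[A=32 B=7 C=50] open={R2}
Step 4: reserve R3 A 3 -> on_hand[A=32 B=15 C=50] avail[A=29 B=7 C=50] open={R2,R3}
Step 5: commit R2 -> on_hand[A=32 B=7 C=50] avail[A=29 B=7 C=50] open={R3}
Step 6: reserve R4 A 1 -> on_hand[A=32 B=7 C=50] avail[A=28 B=7 C=50] open={R3,R4}
Step 7: reserve R5 B 3 -> on_hand[A=32 B=7 C=50] avail[A=28 B=4 C=50] open={R3,R4,R5}
Step 8: reserve R6 C 3 -> on_hand[A=32 B=7 C=50] avail[A=28 B=4 C=47] open={R3,R4,R5,R6}
Step 9: commit R3 -> on_hand[A=29 B=7 C=50] avail[A=28 B=4 C=47] open={R4,R5,R6}
Step 10: commit R4 -> on_hand[A=28 B=7 C=50] avail[A=28 B=4 C=47] open={R5,R6}
Step 11: commit R5 -> on_hand[A=28 B=4 C=50] avail[A=28 B=4 C=47] open={R6}
Step 12: commit R6 -> on_hand[A=28 B=4 C=47] avail[A=28 B=4 C=47] open={}
Step 13: reserve R7 B 1 -> on_hand[A=28 B=4 C=47] avail[A=28 B=3 C=47] open={R7}
Step 14: reserve R8 B 3 -> on_hand[A=28 B=4 C=47] avail[A=28 B=0 C=47] open={R7,R8}
Step 15: commit R7 -> on_hand[A=28 B=3 C=47] avail[A=28 B=0 C=47] open={R8}
Step 16: commit R8 -> on_hand[A=28 B=0 C=47] avail[A=28 B=0 C=47] open={}
Step 17: reserve R9 C 2 -> on_hand[A=28 B=0 C=47] avail[A=28 B=0 C=45] open={R9}
Step 18: cancel R9 -> on_hand[A=28 B=0 C=47] avail[A=28 B=0 C=47] open={}
Step 19: reserve R10 A 7 -> on_hand[A=28 B=0 C=47] avail[A=21 B=0 C=47] open={R10}
Step 20: commit R10 -> on_hand[A=21 B=0 C=47] avail[A=21 B=0 C=47] open={}
Step 21: reserve R11 A 2 -> on_hand[A=21 B=0 C=47] avail[A=19 B=0 C=47] open={R11}
Open reservations: ['R11'] -> 1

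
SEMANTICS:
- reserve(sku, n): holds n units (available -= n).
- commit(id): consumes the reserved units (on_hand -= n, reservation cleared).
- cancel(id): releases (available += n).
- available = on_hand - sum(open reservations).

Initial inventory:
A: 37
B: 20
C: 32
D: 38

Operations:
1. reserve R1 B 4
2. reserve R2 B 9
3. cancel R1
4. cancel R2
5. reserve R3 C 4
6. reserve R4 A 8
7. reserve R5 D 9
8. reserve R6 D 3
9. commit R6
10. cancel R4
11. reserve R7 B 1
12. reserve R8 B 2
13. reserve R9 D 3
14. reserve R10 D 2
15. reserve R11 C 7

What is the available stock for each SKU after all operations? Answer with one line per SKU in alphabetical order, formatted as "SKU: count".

Answer: A: 37
B: 17
C: 21
D: 21

Derivation:
Step 1: reserve R1 B 4 -> on_hand[A=37 B=20 C=32 D=38] avail[A=37 B=16 C=32 D=38] open={R1}
Step 2: reserve R2 B 9 -> on_hand[A=37 B=20 C=32 D=38] avail[A=37 B=7 C=32 D=38] open={R1,R2}
Step 3: cancel R1 -> on_hand[A=37 B=20 C=32 D=38] avail[A=37 B=11 C=32 D=38] open={R2}
Step 4: cancel R2 -> on_hand[A=37 B=20 C=32 D=38] avail[A=37 B=20 C=32 D=38] open={}
Step 5: reserve R3 C 4 -> on_hand[A=37 B=20 C=32 D=38] avail[A=37 B=20 C=28 D=38] open={R3}
Step 6: reserve R4 A 8 -> on_hand[A=37 B=20 C=32 D=38] avail[A=29 B=20 C=28 D=38] open={R3,R4}
Step 7: reserve R5 D 9 -> on_hand[A=37 B=20 C=32 D=38] avail[A=29 B=20 C=28 D=29] open={R3,R4,R5}
Step 8: reserve R6 D 3 -> on_hand[A=37 B=20 C=32 D=38] avail[A=29 B=20 C=28 D=26] open={R3,R4,R5,R6}
Step 9: commit R6 -> on_hand[A=37 B=20 C=32 D=35] avail[A=29 B=20 C=28 D=26] open={R3,R4,R5}
Step 10: cancel R4 -> on_hand[A=37 B=20 C=32 D=35] avail[A=37 B=20 C=28 D=26] open={R3,R5}
Step 11: reserve R7 B 1 -> on_hand[A=37 B=20 C=32 D=35] avail[A=37 B=19 C=28 D=26] open={R3,R5,R7}
Step 12: reserve R8 B 2 -> on_hand[A=37 B=20 C=32 D=35] avail[A=37 B=17 C=28 D=26] open={R3,R5,R7,R8}
Step 13: reserve R9 D 3 -> on_hand[A=37 B=20 C=32 D=35] avail[A=37 B=17 C=28 D=23] open={R3,R5,R7,R8,R9}
Step 14: reserve R10 D 2 -> on_hand[A=37 B=20 C=32 D=35] avail[A=37 B=17 C=28 D=21] open={R10,R3,R5,R7,R8,R9}
Step 15: reserve R11 C 7 -> on_hand[A=37 B=20 C=32 D=35] avail[A=37 B=17 C=21 D=21] open={R10,R11,R3,R5,R7,R8,R9}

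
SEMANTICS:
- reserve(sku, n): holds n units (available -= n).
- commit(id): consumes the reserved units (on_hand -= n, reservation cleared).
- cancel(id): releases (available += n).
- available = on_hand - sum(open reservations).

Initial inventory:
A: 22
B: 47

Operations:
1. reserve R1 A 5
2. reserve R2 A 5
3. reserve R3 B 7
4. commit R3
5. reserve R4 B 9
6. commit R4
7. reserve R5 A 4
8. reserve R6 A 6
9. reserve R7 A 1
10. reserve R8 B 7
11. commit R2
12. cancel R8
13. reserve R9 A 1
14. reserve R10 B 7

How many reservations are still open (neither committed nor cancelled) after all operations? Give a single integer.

Step 1: reserve R1 A 5 -> on_hand[A=22 B=47] avail[A=17 B=47] open={R1}
Step 2: reserve R2 A 5 -> on_hand[A=22 B=47] avail[A=12 B=47] open={R1,R2}
Step 3: reserve R3 B 7 -> on_hand[A=22 B=47] avail[A=12 B=40] open={R1,R2,R3}
Step 4: commit R3 -> on_hand[A=22 B=40] avail[A=12 B=40] open={R1,R2}
Step 5: reserve R4 B 9 -> on_hand[A=22 B=40] avail[A=12 B=31] open={R1,R2,R4}
Step 6: commit R4 -> on_hand[A=22 B=31] avail[A=12 B=31] open={R1,R2}
Step 7: reserve R5 A 4 -> on_hand[A=22 B=31] avail[A=8 B=31] open={R1,R2,R5}
Step 8: reserve R6 A 6 -> on_hand[A=22 B=31] avail[A=2 B=31] open={R1,R2,R5,R6}
Step 9: reserve R7 A 1 -> on_hand[A=22 B=31] avail[A=1 B=31] open={R1,R2,R5,R6,R7}
Step 10: reserve R8 B 7 -> on_hand[A=22 B=31] avail[A=1 B=24] open={R1,R2,R5,R6,R7,R8}
Step 11: commit R2 -> on_hand[A=17 B=31] avail[A=1 B=24] open={R1,R5,R6,R7,R8}
Step 12: cancel R8 -> on_hand[A=17 B=31] avail[A=1 B=31] open={R1,R5,R6,R7}
Step 13: reserve R9 A 1 -> on_hand[A=17 B=31] avail[A=0 B=31] open={R1,R5,R6,R7,R9}
Step 14: reserve R10 B 7 -> on_hand[A=17 B=31] avail[A=0 B=24] open={R1,R10,R5,R6,R7,R9}
Open reservations: ['R1', 'R10', 'R5', 'R6', 'R7', 'R9'] -> 6

Answer: 6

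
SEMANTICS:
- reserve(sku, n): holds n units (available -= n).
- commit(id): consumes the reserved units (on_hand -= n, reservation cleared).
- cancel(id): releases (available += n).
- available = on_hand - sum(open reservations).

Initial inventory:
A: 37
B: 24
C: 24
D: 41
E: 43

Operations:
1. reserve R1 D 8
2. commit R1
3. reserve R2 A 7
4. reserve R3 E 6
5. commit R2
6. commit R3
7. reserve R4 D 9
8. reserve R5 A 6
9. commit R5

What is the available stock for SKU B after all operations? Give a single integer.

Step 1: reserve R1 D 8 -> on_hand[A=37 B=24 C=24 D=41 E=43] avail[A=37 B=24 C=24 D=33 E=43] open={R1}
Step 2: commit R1 -> on_hand[A=37 B=24 C=24 D=33 E=43] avail[A=37 B=24 C=24 D=33 E=43] open={}
Step 3: reserve R2 A 7 -> on_hand[A=37 B=24 C=24 D=33 E=43] avail[A=30 B=24 C=24 D=33 E=43] open={R2}
Step 4: reserve R3 E 6 -> on_hand[A=37 B=24 C=24 D=33 E=43] avail[A=30 B=24 C=24 D=33 E=37] open={R2,R3}
Step 5: commit R2 -> on_hand[A=30 B=24 C=24 D=33 E=43] avail[A=30 B=24 C=24 D=33 E=37] open={R3}
Step 6: commit R3 -> on_hand[A=30 B=24 C=24 D=33 E=37] avail[A=30 B=24 C=24 D=33 E=37] open={}
Step 7: reserve R4 D 9 -> on_hand[A=30 B=24 C=24 D=33 E=37] avail[A=30 B=24 C=24 D=24 E=37] open={R4}
Step 8: reserve R5 A 6 -> on_hand[A=30 B=24 C=24 D=33 E=37] avail[A=24 B=24 C=24 D=24 E=37] open={R4,R5}
Step 9: commit R5 -> on_hand[A=24 B=24 C=24 D=33 E=37] avail[A=24 B=24 C=24 D=24 E=37] open={R4}
Final available[B] = 24

Answer: 24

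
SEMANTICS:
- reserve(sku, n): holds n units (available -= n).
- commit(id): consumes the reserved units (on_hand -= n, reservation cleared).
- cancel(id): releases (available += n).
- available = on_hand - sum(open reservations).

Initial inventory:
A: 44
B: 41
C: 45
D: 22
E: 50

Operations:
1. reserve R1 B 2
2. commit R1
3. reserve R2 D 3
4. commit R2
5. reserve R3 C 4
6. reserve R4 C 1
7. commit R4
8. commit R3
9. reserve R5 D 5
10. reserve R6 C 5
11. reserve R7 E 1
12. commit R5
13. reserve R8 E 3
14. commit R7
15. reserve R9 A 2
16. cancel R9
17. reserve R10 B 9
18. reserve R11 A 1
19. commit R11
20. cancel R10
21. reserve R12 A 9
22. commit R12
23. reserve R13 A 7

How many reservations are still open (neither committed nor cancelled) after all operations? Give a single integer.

Step 1: reserve R1 B 2 -> on_hand[A=44 B=41 C=45 D=22 E=50] avail[A=44 B=39 C=45 D=22 E=50] open={R1}
Step 2: commit R1 -> on_hand[A=44 B=39 C=45 D=22 E=50] avail[A=44 B=39 C=45 D=22 E=50] open={}
Step 3: reserve R2 D 3 -> on_hand[A=44 B=39 C=45 D=22 E=50] avail[A=44 B=39 C=45 D=19 E=50] open={R2}
Step 4: commit R2 -> on_hand[A=44 B=39 C=45 D=19 E=50] avail[A=44 B=39 C=45 D=19 E=50] open={}
Step 5: reserve R3 C 4 -> on_hand[A=44 B=39 C=45 D=19 E=50] avail[A=44 B=39 C=41 D=19 E=50] open={R3}
Step 6: reserve R4 C 1 -> on_hand[A=44 B=39 C=45 D=19 E=50] avail[A=44 B=39 C=40 D=19 E=50] open={R3,R4}
Step 7: commit R4 -> on_hand[A=44 B=39 C=44 D=19 E=50] avail[A=44 B=39 C=40 D=19 E=50] open={R3}
Step 8: commit R3 -> on_hand[A=44 B=39 C=40 D=19 E=50] avail[A=44 B=39 C=40 D=19 E=50] open={}
Step 9: reserve R5 D 5 -> on_hand[A=44 B=39 C=40 D=19 E=50] avail[A=44 B=39 C=40 D=14 E=50] open={R5}
Step 10: reserve R6 C 5 -> on_hand[A=44 B=39 C=40 D=19 E=50] avail[A=44 B=39 C=35 D=14 E=50] open={R5,R6}
Step 11: reserve R7 E 1 -> on_hand[A=44 B=39 C=40 D=19 E=50] avail[A=44 B=39 C=35 D=14 E=49] open={R5,R6,R7}
Step 12: commit R5 -> on_hand[A=44 B=39 C=40 D=14 E=50] avail[A=44 B=39 C=35 D=14 E=49] open={R6,R7}
Step 13: reserve R8 E 3 -> on_hand[A=44 B=39 C=40 D=14 E=50] avail[A=44 B=39 C=35 D=14 E=46] open={R6,R7,R8}
Step 14: commit R7 -> on_hand[A=44 B=39 C=40 D=14 E=49] avail[A=44 B=39 C=35 D=14 E=46] open={R6,R8}
Step 15: reserve R9 A 2 -> on_hand[A=44 B=39 C=40 D=14 E=49] avail[A=42 B=39 C=35 D=14 E=46] open={R6,R8,R9}
Step 16: cancel R9 -> on_hand[A=44 B=39 C=40 D=14 E=49] avail[A=44 B=39 C=35 D=14 E=46] open={R6,R8}
Step 17: reserve R10 B 9 -> on_hand[A=44 B=39 C=40 D=14 E=49] avail[A=44 B=30 C=35 D=14 E=46] open={R10,R6,R8}
Step 18: reserve R11 A 1 -> on_hand[A=44 B=39 C=40 D=14 E=49] avail[A=43 B=30 C=35 D=14 E=46] open={R10,R11,R6,R8}
Step 19: commit R11 -> on_hand[A=43 B=39 C=40 D=14 E=49] avail[A=43 B=30 C=35 D=14 E=46] open={R10,R6,R8}
Step 20: cancel R10 -> on_hand[A=43 B=39 C=40 D=14 E=49] avail[A=43 B=39 C=35 D=14 E=46] open={R6,R8}
Step 21: reserve R12 A 9 -> on_hand[A=43 B=39 C=40 D=14 E=49] avail[A=34 B=39 C=35 D=14 E=46] open={R12,R6,R8}
Step 22: commit R12 -> on_hand[A=34 B=39 C=40 D=14 E=49] avail[A=34 B=39 C=35 D=14 E=46] open={R6,R8}
Step 23: reserve R13 A 7 -> on_hand[A=34 B=39 C=40 D=14 E=49] avail[A=27 B=39 C=35 D=14 E=46] open={R13,R6,R8}
Open reservations: ['R13', 'R6', 'R8'] -> 3

Answer: 3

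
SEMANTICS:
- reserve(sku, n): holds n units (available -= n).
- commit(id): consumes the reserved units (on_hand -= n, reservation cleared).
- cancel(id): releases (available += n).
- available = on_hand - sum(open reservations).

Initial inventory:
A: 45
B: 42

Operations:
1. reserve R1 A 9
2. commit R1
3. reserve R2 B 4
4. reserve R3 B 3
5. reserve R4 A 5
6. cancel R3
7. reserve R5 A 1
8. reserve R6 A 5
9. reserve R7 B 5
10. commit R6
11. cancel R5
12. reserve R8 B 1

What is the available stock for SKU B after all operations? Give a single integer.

Answer: 32

Derivation:
Step 1: reserve R1 A 9 -> on_hand[A=45 B=42] avail[A=36 B=42] open={R1}
Step 2: commit R1 -> on_hand[A=36 B=42] avail[A=36 B=42] open={}
Step 3: reserve R2 B 4 -> on_hand[A=36 B=42] avail[A=36 B=38] open={R2}
Step 4: reserve R3 B 3 -> on_hand[A=36 B=42] avail[A=36 B=35] open={R2,R3}
Step 5: reserve R4 A 5 -> on_hand[A=36 B=42] avail[A=31 B=35] open={R2,R3,R4}
Step 6: cancel R3 -> on_hand[A=36 B=42] avail[A=31 B=38] open={R2,R4}
Step 7: reserve R5 A 1 -> on_hand[A=36 B=42] avail[A=30 B=38] open={R2,R4,R5}
Step 8: reserve R6 A 5 -> on_hand[A=36 B=42] avail[A=25 B=38] open={R2,R4,R5,R6}
Step 9: reserve R7 B 5 -> on_hand[A=36 B=42] avail[A=25 B=33] open={R2,R4,R5,R6,R7}
Step 10: commit R6 -> on_hand[A=31 B=42] avail[A=25 B=33] open={R2,R4,R5,R7}
Step 11: cancel R5 -> on_hand[A=31 B=42] avail[A=26 B=33] open={R2,R4,R7}
Step 12: reserve R8 B 1 -> on_hand[A=31 B=42] avail[A=26 B=32] open={R2,R4,R7,R8}
Final available[B] = 32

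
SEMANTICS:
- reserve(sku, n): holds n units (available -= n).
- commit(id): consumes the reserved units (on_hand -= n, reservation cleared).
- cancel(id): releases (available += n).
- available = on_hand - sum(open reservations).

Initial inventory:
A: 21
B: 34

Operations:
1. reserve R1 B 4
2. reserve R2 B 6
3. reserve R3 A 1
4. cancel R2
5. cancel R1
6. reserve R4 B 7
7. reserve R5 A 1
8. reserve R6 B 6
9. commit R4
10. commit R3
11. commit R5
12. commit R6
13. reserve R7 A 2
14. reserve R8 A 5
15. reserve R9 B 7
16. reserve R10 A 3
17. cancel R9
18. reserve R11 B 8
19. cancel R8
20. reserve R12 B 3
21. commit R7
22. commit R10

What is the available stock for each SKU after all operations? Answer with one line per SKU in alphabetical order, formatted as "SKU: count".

Answer: A: 14
B: 10

Derivation:
Step 1: reserve R1 B 4 -> on_hand[A=21 B=34] avail[A=21 B=30] open={R1}
Step 2: reserve R2 B 6 -> on_hand[A=21 B=34] avail[A=21 B=24] open={R1,R2}
Step 3: reserve R3 A 1 -> on_hand[A=21 B=34] avail[A=20 B=24] open={R1,R2,R3}
Step 4: cancel R2 -> on_hand[A=21 B=34] avail[A=20 B=30] open={R1,R3}
Step 5: cancel R1 -> on_hand[A=21 B=34] avail[A=20 B=34] open={R3}
Step 6: reserve R4 B 7 -> on_hand[A=21 B=34] avail[A=20 B=27] open={R3,R4}
Step 7: reserve R5 A 1 -> on_hand[A=21 B=34] avail[A=19 B=27] open={R3,R4,R5}
Step 8: reserve R6 B 6 -> on_hand[A=21 B=34] avail[A=19 B=21] open={R3,R4,R5,R6}
Step 9: commit R4 -> on_hand[A=21 B=27] avail[A=19 B=21] open={R3,R5,R6}
Step 10: commit R3 -> on_hand[A=20 B=27] avail[A=19 B=21] open={R5,R6}
Step 11: commit R5 -> on_hand[A=19 B=27] avail[A=19 B=21] open={R6}
Step 12: commit R6 -> on_hand[A=19 B=21] avail[A=19 B=21] open={}
Step 13: reserve R7 A 2 -> on_hand[A=19 B=21] avail[A=17 B=21] open={R7}
Step 14: reserve R8 A 5 -> on_hand[A=19 B=21] avail[A=12 B=21] open={R7,R8}
Step 15: reserve R9 B 7 -> on_hand[A=19 B=21] avail[A=12 B=14] open={R7,R8,R9}
Step 16: reserve R10 A 3 -> on_hand[A=19 B=21] avail[A=9 B=14] open={R10,R7,R8,R9}
Step 17: cancel R9 -> on_hand[A=19 B=21] avail[A=9 B=21] open={R10,R7,R8}
Step 18: reserve R11 B 8 -> on_hand[A=19 B=21] avail[A=9 B=13] open={R10,R11,R7,R8}
Step 19: cancel R8 -> on_hand[A=19 B=21] avail[A=14 B=13] open={R10,R11,R7}
Step 20: reserve R12 B 3 -> on_hand[A=19 B=21] avail[A=14 B=10] open={R10,R11,R12,R7}
Step 21: commit R7 -> on_hand[A=17 B=21] avail[A=14 B=10] open={R10,R11,R12}
Step 22: commit R10 -> on_hand[A=14 B=21] avail[A=14 B=10] open={R11,R12}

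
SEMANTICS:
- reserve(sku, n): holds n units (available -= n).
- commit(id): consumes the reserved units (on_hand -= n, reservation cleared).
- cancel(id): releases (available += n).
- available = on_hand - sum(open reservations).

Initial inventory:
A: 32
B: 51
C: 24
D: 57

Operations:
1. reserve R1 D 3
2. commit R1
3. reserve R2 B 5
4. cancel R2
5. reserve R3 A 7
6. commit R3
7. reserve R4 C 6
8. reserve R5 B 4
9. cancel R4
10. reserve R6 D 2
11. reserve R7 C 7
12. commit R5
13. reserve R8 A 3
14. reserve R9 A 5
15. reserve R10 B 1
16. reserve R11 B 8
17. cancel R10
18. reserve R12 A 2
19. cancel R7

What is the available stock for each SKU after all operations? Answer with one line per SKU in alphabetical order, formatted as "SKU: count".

Step 1: reserve R1 D 3 -> on_hand[A=32 B=51 C=24 D=57] avail[A=32 B=51 C=24 D=54] open={R1}
Step 2: commit R1 -> on_hand[A=32 B=51 C=24 D=54] avail[A=32 B=51 C=24 D=54] open={}
Step 3: reserve R2 B 5 -> on_hand[A=32 B=51 C=24 D=54] avail[A=32 B=46 C=24 D=54] open={R2}
Step 4: cancel R2 -> on_hand[A=32 B=51 C=24 D=54] avail[A=32 B=51 C=24 D=54] open={}
Step 5: reserve R3 A 7 -> on_hand[A=32 B=51 C=24 D=54] avail[A=25 B=51 C=24 D=54] open={R3}
Step 6: commit R3 -> on_hand[A=25 B=51 C=24 D=54] avail[A=25 B=51 C=24 D=54] open={}
Step 7: reserve R4 C 6 -> on_hand[A=25 B=51 C=24 D=54] avail[A=25 B=51 C=18 D=54] open={R4}
Step 8: reserve R5 B 4 -> on_hand[A=25 B=51 C=24 D=54] avail[A=25 B=47 C=18 D=54] open={R4,R5}
Step 9: cancel R4 -> on_hand[A=25 B=51 C=24 D=54] avail[A=25 B=47 C=24 D=54] open={R5}
Step 10: reserve R6 D 2 -> on_hand[A=25 B=51 C=24 D=54] avail[A=25 B=47 C=24 D=52] open={R5,R6}
Step 11: reserve R7 C 7 -> on_hand[A=25 B=51 C=24 D=54] avail[A=25 B=47 C=17 D=52] open={R5,R6,R7}
Step 12: commit R5 -> on_hand[A=25 B=47 C=24 D=54] avail[A=25 B=47 C=17 D=52] open={R6,R7}
Step 13: reserve R8 A 3 -> on_hand[A=25 B=47 C=24 D=54] avail[A=22 B=47 C=17 D=52] open={R6,R7,R8}
Step 14: reserve R9 A 5 -> on_hand[A=25 B=47 C=24 D=54] avail[A=17 B=47 C=17 D=52] open={R6,R7,R8,R9}
Step 15: reserve R10 B 1 -> on_hand[A=25 B=47 C=24 D=54] avail[A=17 B=46 C=17 D=52] open={R10,R6,R7,R8,R9}
Step 16: reserve R11 B 8 -> on_hand[A=25 B=47 C=24 D=54] avail[A=17 B=38 C=17 D=52] open={R10,R11,R6,R7,R8,R9}
Step 17: cancel R10 -> on_hand[A=25 B=47 C=24 D=54] avail[A=17 B=39 C=17 D=52] open={R11,R6,R7,R8,R9}
Step 18: reserve R12 A 2 -> on_hand[A=25 B=47 C=24 D=54] avail[A=15 B=39 C=17 D=52] open={R11,R12,R6,R7,R8,R9}
Step 19: cancel R7 -> on_hand[A=25 B=47 C=24 D=54] avail[A=15 B=39 C=24 D=52] open={R11,R12,R6,R8,R9}

Answer: A: 15
B: 39
C: 24
D: 52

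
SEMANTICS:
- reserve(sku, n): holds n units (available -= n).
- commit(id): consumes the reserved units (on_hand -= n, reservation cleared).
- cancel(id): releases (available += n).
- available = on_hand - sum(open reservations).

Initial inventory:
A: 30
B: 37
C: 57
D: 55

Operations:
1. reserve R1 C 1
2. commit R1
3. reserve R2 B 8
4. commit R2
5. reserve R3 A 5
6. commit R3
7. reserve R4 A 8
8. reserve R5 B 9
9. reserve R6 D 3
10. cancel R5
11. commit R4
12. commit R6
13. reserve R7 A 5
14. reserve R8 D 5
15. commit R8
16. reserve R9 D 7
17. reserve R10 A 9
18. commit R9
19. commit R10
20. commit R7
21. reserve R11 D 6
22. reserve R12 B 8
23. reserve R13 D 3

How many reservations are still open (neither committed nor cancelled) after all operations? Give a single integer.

Answer: 3

Derivation:
Step 1: reserve R1 C 1 -> on_hand[A=30 B=37 C=57 D=55] avail[A=30 B=37 C=56 D=55] open={R1}
Step 2: commit R1 -> on_hand[A=30 B=37 C=56 D=55] avail[A=30 B=37 C=56 D=55] open={}
Step 3: reserve R2 B 8 -> on_hand[A=30 B=37 C=56 D=55] avail[A=30 B=29 C=56 D=55] open={R2}
Step 4: commit R2 -> on_hand[A=30 B=29 C=56 D=55] avail[A=30 B=29 C=56 D=55] open={}
Step 5: reserve R3 A 5 -> on_hand[A=30 B=29 C=56 D=55] avail[A=25 B=29 C=56 D=55] open={R3}
Step 6: commit R3 -> on_hand[A=25 B=29 C=56 D=55] avail[A=25 B=29 C=56 D=55] open={}
Step 7: reserve R4 A 8 -> on_hand[A=25 B=29 C=56 D=55] avail[A=17 B=29 C=56 D=55] open={R4}
Step 8: reserve R5 B 9 -> on_hand[A=25 B=29 C=56 D=55] avail[A=17 B=20 C=56 D=55] open={R4,R5}
Step 9: reserve R6 D 3 -> on_hand[A=25 B=29 C=56 D=55] avail[A=17 B=20 C=56 D=52] open={R4,R5,R6}
Step 10: cancel R5 -> on_hand[A=25 B=29 C=56 D=55] avail[A=17 B=29 C=56 D=52] open={R4,R6}
Step 11: commit R4 -> on_hand[A=17 B=29 C=56 D=55] avail[A=17 B=29 C=56 D=52] open={R6}
Step 12: commit R6 -> on_hand[A=17 B=29 C=56 D=52] avail[A=17 B=29 C=56 D=52] open={}
Step 13: reserve R7 A 5 -> on_hand[A=17 B=29 C=56 D=52] avail[A=12 B=29 C=56 D=52] open={R7}
Step 14: reserve R8 D 5 -> on_hand[A=17 B=29 C=56 D=52] avail[A=12 B=29 C=56 D=47] open={R7,R8}
Step 15: commit R8 -> on_hand[A=17 B=29 C=56 D=47] avail[A=12 B=29 C=56 D=47] open={R7}
Step 16: reserve R9 D 7 -> on_hand[A=17 B=29 C=56 D=47] avail[A=12 B=29 C=56 D=40] open={R7,R9}
Step 17: reserve R10 A 9 -> on_hand[A=17 B=29 C=56 D=47] avail[A=3 B=29 C=56 D=40] open={R10,R7,R9}
Step 18: commit R9 -> on_hand[A=17 B=29 C=56 D=40] avail[A=3 B=29 C=56 D=40] open={R10,R7}
Step 19: commit R10 -> on_hand[A=8 B=29 C=56 D=40] avail[A=3 B=29 C=56 D=40] open={R7}
Step 20: commit R7 -> on_hand[A=3 B=29 C=56 D=40] avail[A=3 B=29 C=56 D=40] open={}
Step 21: reserve R11 D 6 -> on_hand[A=3 B=29 C=56 D=40] avail[A=3 B=29 C=56 D=34] open={R11}
Step 22: reserve R12 B 8 -> on_hand[A=3 B=29 C=56 D=40] avail[A=3 B=21 C=56 D=34] open={R11,R12}
Step 23: reserve R13 D 3 -> on_hand[A=3 B=29 C=56 D=40] avail[A=3 B=21 C=56 D=31] open={R11,R12,R13}
Open reservations: ['R11', 'R12', 'R13'] -> 3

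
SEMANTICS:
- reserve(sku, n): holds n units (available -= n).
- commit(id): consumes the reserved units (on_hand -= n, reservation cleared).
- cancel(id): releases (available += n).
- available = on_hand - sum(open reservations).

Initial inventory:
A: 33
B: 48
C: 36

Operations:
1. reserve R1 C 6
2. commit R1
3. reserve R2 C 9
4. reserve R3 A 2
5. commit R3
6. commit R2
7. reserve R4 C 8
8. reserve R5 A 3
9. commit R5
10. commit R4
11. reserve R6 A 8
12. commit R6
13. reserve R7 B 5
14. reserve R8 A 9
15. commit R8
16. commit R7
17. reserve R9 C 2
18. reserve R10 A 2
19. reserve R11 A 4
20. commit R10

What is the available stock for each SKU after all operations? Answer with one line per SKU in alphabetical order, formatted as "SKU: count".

Answer: A: 5
B: 43
C: 11

Derivation:
Step 1: reserve R1 C 6 -> on_hand[A=33 B=48 C=36] avail[A=33 B=48 C=30] open={R1}
Step 2: commit R1 -> on_hand[A=33 B=48 C=30] avail[A=33 B=48 C=30] open={}
Step 3: reserve R2 C 9 -> on_hand[A=33 B=48 C=30] avail[A=33 B=48 C=21] open={R2}
Step 4: reserve R3 A 2 -> on_hand[A=33 B=48 C=30] avail[A=31 B=48 C=21] open={R2,R3}
Step 5: commit R3 -> on_hand[A=31 B=48 C=30] avail[A=31 B=48 C=21] open={R2}
Step 6: commit R2 -> on_hand[A=31 B=48 C=21] avail[A=31 B=48 C=21] open={}
Step 7: reserve R4 C 8 -> on_hand[A=31 B=48 C=21] avail[A=31 B=48 C=13] open={R4}
Step 8: reserve R5 A 3 -> on_hand[A=31 B=48 C=21] avail[A=28 B=48 C=13] open={R4,R5}
Step 9: commit R5 -> on_hand[A=28 B=48 C=21] avail[A=28 B=48 C=13] open={R4}
Step 10: commit R4 -> on_hand[A=28 B=48 C=13] avail[A=28 B=48 C=13] open={}
Step 11: reserve R6 A 8 -> on_hand[A=28 B=48 C=13] avail[A=20 B=48 C=13] open={R6}
Step 12: commit R6 -> on_hand[A=20 B=48 C=13] avail[A=20 B=48 C=13] open={}
Step 13: reserve R7 B 5 -> on_hand[A=20 B=48 C=13] avail[A=20 B=43 C=13] open={R7}
Step 14: reserve R8 A 9 -> on_hand[A=20 B=48 C=13] avail[A=11 B=43 C=13] open={R7,R8}
Step 15: commit R8 -> on_hand[A=11 B=48 C=13] avail[A=11 B=43 C=13] open={R7}
Step 16: commit R7 -> on_hand[A=11 B=43 C=13] avail[A=11 B=43 C=13] open={}
Step 17: reserve R9 C 2 -> on_hand[A=11 B=43 C=13] avail[A=11 B=43 C=11] open={R9}
Step 18: reserve R10 A 2 -> on_hand[A=11 B=43 C=13] avail[A=9 B=43 C=11] open={R10,R9}
Step 19: reserve R11 A 4 -> on_hand[A=11 B=43 C=13] avail[A=5 B=43 C=11] open={R10,R11,R9}
Step 20: commit R10 -> on_hand[A=9 B=43 C=13] avail[A=5 B=43 C=11] open={R11,R9}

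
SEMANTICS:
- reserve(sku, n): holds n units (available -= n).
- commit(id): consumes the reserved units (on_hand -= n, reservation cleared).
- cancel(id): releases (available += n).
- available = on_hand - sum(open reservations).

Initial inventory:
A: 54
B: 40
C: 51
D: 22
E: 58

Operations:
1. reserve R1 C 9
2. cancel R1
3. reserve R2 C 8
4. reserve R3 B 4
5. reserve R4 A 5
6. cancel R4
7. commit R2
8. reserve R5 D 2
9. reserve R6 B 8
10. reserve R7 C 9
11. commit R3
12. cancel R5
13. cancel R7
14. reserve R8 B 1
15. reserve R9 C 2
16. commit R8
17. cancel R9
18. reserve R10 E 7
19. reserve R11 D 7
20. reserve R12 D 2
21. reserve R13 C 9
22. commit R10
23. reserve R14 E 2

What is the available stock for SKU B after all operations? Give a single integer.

Answer: 27

Derivation:
Step 1: reserve R1 C 9 -> on_hand[A=54 B=40 C=51 D=22 E=58] avail[A=54 B=40 C=42 D=22 E=58] open={R1}
Step 2: cancel R1 -> on_hand[A=54 B=40 C=51 D=22 E=58] avail[A=54 B=40 C=51 D=22 E=58] open={}
Step 3: reserve R2 C 8 -> on_hand[A=54 B=40 C=51 D=22 E=58] avail[A=54 B=40 C=43 D=22 E=58] open={R2}
Step 4: reserve R3 B 4 -> on_hand[A=54 B=40 C=51 D=22 E=58] avail[A=54 B=36 C=43 D=22 E=58] open={R2,R3}
Step 5: reserve R4 A 5 -> on_hand[A=54 B=40 C=51 D=22 E=58] avail[A=49 B=36 C=43 D=22 E=58] open={R2,R3,R4}
Step 6: cancel R4 -> on_hand[A=54 B=40 C=51 D=22 E=58] avail[A=54 B=36 C=43 D=22 E=58] open={R2,R3}
Step 7: commit R2 -> on_hand[A=54 B=40 C=43 D=22 E=58] avail[A=54 B=36 C=43 D=22 E=58] open={R3}
Step 8: reserve R5 D 2 -> on_hand[A=54 B=40 C=43 D=22 E=58] avail[A=54 B=36 C=43 D=20 E=58] open={R3,R5}
Step 9: reserve R6 B 8 -> on_hand[A=54 B=40 C=43 D=22 E=58] avail[A=54 B=28 C=43 D=20 E=58] open={R3,R5,R6}
Step 10: reserve R7 C 9 -> on_hand[A=54 B=40 C=43 D=22 E=58] avail[A=54 B=28 C=34 D=20 E=58] open={R3,R5,R6,R7}
Step 11: commit R3 -> on_hand[A=54 B=36 C=43 D=22 E=58] avail[A=54 B=28 C=34 D=20 E=58] open={R5,R6,R7}
Step 12: cancel R5 -> on_hand[A=54 B=36 C=43 D=22 E=58] avail[A=54 B=28 C=34 D=22 E=58] open={R6,R7}
Step 13: cancel R7 -> on_hand[A=54 B=36 C=43 D=22 E=58] avail[A=54 B=28 C=43 D=22 E=58] open={R6}
Step 14: reserve R8 B 1 -> on_hand[A=54 B=36 C=43 D=22 E=58] avail[A=54 B=27 C=43 D=22 E=58] open={R6,R8}
Step 15: reserve R9 C 2 -> on_hand[A=54 B=36 C=43 D=22 E=58] avail[A=54 B=27 C=41 D=22 E=58] open={R6,R8,R9}
Step 16: commit R8 -> on_hand[A=54 B=35 C=43 D=22 E=58] avail[A=54 B=27 C=41 D=22 E=58] open={R6,R9}
Step 17: cancel R9 -> on_hand[A=54 B=35 C=43 D=22 E=58] avail[A=54 B=27 C=43 D=22 E=58] open={R6}
Step 18: reserve R10 E 7 -> on_hand[A=54 B=35 C=43 D=22 E=58] avail[A=54 B=27 C=43 D=22 E=51] open={R10,R6}
Step 19: reserve R11 D 7 -> on_hand[A=54 B=35 C=43 D=22 E=58] avail[A=54 B=27 C=43 D=15 E=51] open={R10,R11,R6}
Step 20: reserve R12 D 2 -> on_hand[A=54 B=35 C=43 D=22 E=58] avail[A=54 B=27 C=43 D=13 E=51] open={R10,R11,R12,R6}
Step 21: reserve R13 C 9 -> on_hand[A=54 B=35 C=43 D=22 E=58] avail[A=54 B=27 C=34 D=13 E=51] open={R10,R11,R12,R13,R6}
Step 22: commit R10 -> on_hand[A=54 B=35 C=43 D=22 E=51] avail[A=54 B=27 C=34 D=13 E=51] open={R11,R12,R13,R6}
Step 23: reserve R14 E 2 -> on_hand[A=54 B=35 C=43 D=22 E=51] avail[A=54 B=27 C=34 D=13 E=49] open={R11,R12,R13,R14,R6}
Final available[B] = 27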